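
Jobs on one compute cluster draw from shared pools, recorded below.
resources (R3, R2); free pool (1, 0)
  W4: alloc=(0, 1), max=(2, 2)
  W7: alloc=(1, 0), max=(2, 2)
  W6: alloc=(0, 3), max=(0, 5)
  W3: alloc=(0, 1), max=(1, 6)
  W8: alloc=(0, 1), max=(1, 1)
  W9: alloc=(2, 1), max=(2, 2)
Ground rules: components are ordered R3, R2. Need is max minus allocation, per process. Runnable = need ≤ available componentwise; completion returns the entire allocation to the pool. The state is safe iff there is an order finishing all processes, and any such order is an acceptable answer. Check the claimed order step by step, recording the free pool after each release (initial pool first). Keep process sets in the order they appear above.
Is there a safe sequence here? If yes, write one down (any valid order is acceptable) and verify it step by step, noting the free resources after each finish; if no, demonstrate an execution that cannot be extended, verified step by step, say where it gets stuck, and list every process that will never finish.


SAFE, for example via the order W8, W9, W4, W7, W6, W3.
Key observation: at W8 the run first touches a limit — (1, 0) against (1, 0), exact on a resource it actually requests.
Walking it through:
  pool = (1, 0)
  W8 needs (1, 0) <= (1, 0) -> finishes; pool += (0, 1) = (1, 1)
  W9 needs (0, 1) <= (1, 1) -> finishes; pool += (2, 1) = (3, 2)
  W4 needs (2, 1) <= (3, 2) -> finishes; pool += (0, 1) = (3, 3)
  W7 needs (1, 2) <= (3, 3) -> finishes; pool += (1, 0) = (4, 3)
  W6 needs (0, 2) <= (4, 3) -> finishes; pool += (0, 3) = (4, 6)
  W3 needs (1, 5) <= (4, 6) -> finishes; pool += (0, 1) = (4, 7)


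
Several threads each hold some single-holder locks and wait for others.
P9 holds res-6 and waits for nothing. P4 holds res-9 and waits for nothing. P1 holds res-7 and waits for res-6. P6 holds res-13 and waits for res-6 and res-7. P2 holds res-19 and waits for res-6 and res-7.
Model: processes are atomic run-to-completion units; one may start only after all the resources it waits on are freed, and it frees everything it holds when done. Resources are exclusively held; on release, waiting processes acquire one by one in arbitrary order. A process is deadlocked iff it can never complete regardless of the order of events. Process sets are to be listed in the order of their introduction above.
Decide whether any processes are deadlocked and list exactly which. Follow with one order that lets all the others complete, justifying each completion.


No process is deadlocked.
Key observation: every chain of waits terminates; starting from the processes that wait on nothing, all the rest unlock in turn.
One completion order for the rest: P9, P1, P4, P2, P6.
Step-by-step check:
  P9 waits on nothing -> runs at once and releases res-6
  run P1 (all its waits — res-6 — are resolved); releases res-7
  P4 waits on nothing -> runs at once and releases res-9
  run P2 (all its waits — res-6 and res-7 — are resolved); releases res-19
  run P6 (all its waits — res-6 and res-7 — are resolved); releases res-13


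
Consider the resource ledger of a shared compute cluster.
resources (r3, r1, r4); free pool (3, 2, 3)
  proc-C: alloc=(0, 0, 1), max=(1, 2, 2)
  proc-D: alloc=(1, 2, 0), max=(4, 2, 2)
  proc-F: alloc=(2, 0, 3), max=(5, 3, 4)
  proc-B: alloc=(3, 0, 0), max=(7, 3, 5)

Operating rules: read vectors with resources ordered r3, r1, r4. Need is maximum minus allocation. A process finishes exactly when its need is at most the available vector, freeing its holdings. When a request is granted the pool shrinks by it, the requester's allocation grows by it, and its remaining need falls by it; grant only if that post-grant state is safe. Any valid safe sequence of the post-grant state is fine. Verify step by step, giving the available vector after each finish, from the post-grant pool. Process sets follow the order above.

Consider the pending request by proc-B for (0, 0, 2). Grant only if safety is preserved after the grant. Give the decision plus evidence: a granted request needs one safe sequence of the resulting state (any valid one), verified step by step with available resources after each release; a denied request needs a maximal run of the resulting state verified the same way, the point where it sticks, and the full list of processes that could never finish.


GRANT — the state after the grant stays safe, e.g. via proc-C, proc-D, proc-F, proc-B.
Key observation: after the grant the pool drops to (3, 2, 1), which still lets proc-C finish first and unwind the rest.
Check on the post-grant state, step by step:
  pool = (3, 2, 1)
  proc-C needs (1, 2, 1) <= (3, 2, 1) -> finishes; pool += (0, 0, 1) = (3, 2, 2)
  proc-D needs (3, 0, 2) <= (3, 2, 2) -> finishes; pool += (1, 2, 0) = (4, 4, 2)
  proc-F needs (3, 3, 1) <= (4, 4, 2) -> finishes; pool += (2, 0, 3) = (6, 4, 5)
  proc-B needs (4, 3, 3) <= (6, 4, 5) -> finishes; pool += (3, 0, 2) = (9, 4, 7)


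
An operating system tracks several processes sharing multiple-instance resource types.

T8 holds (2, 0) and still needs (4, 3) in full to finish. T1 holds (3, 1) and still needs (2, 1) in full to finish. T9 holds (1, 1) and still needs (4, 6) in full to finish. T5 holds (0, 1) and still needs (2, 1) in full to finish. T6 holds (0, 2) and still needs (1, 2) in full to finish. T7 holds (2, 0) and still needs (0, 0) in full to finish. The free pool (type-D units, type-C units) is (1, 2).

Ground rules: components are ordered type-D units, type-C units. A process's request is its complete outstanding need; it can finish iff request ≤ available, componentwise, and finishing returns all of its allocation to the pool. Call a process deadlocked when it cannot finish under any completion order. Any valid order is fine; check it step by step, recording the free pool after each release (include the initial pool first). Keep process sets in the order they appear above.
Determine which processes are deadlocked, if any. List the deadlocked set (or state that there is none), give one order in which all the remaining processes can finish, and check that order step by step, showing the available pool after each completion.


Nothing here is deadlocked.
Key observation: starting with T7, each completion frees enough for the next — no one is permanently blocked.
The rest can finish in the order T7, T1, T5, T8, T6, T9. Check, step by step:
  pool = (1, 2)
  T7 needs (0, 0) <= (1, 2) -> finishes; pool += (2, 0) = (3, 2)
  T1 needs (2, 1) <= (3, 2) -> finishes; pool += (3, 1) = (6, 3)
  T5 needs (2, 1) <= (6, 3) -> finishes; pool += (0, 1) = (6, 4)
  T8 needs (4, 3) <= (6, 4) -> finishes; pool += (2, 0) = (8, 4)
  T6 needs (1, 2) <= (8, 4) -> finishes; pool += (0, 2) = (8, 6)
  T9 needs (4, 6) <= (8, 6) -> finishes; pool += (1, 1) = (9, 7)


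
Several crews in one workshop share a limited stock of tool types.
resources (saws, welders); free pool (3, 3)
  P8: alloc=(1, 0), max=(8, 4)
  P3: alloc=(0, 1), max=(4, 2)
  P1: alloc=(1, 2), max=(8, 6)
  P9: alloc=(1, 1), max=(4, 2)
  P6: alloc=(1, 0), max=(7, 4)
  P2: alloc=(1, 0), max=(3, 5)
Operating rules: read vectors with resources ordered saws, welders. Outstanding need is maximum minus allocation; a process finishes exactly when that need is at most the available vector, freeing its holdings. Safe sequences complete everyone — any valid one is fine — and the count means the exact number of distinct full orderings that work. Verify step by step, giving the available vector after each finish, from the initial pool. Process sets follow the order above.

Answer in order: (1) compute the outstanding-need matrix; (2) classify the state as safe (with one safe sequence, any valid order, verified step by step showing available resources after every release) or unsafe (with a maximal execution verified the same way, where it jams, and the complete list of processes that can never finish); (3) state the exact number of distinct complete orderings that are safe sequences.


(1) Outstanding need per process (order saws, welders):
  P8: (7, 4)
  P3: (4, 1)
  P1: (7, 4)
  P9: (3, 1)
  P6: (6, 4)
  P2: (2, 5)
(2) The state is UNSAFE.
Key observation: the pool after P9, P3, P2 is (5, 5); every surviving request exceeds it in saws, so progress ends there.
The run P9, P3, P2 cannot be extended any further. Verifying each step:
  pool = (3, 3)
  P9: need (3, 1) fits (3, 3); releases (1, 1), pool now (4, 4)
  P3: need (4, 1) fits (4, 4); releases (0, 1), pool now (4, 5)
  P2: need (2, 5) fits (4, 5); releases (1, 0), pool now (5, 5)
  blocked: P8 wants (7, 4), pool (5, 5) — not enough saws
  blocked: P1 wants (7, 4), pool (5, 5) — not enough saws
  blocked: P6 wants (6, 4), pool (5, 5) — not enough saws
Permanently blocked: P8, P1 and P6.
(3) Exactly 0 of the possible complete orderings are safe sequences.


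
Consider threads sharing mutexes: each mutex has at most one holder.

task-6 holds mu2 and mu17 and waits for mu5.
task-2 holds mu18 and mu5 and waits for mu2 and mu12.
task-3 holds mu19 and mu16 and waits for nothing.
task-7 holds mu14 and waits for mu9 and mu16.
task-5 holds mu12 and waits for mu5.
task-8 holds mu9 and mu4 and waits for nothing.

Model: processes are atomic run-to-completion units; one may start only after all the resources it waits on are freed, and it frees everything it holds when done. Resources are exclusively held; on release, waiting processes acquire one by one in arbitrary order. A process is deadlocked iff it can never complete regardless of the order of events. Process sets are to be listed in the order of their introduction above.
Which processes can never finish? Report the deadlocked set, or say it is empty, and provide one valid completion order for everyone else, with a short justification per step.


Deadlocked set: task-6, task-2 and task-5.
Key observation: the loop task-6 -> task-2 -> task-6 blocks itself forever; task-5 is caught in further circular waits.
The rest can finish in the order task-3, task-8, task-7.
Verifying each step:
  task-3: no waits; runs immediately, freeing mu19 and mu16
  task-8: no waits; runs immediately, freeing mu9 and mu4
  run task-7 (all its waits — mu9 and mu16 — are resolved); releases mu14


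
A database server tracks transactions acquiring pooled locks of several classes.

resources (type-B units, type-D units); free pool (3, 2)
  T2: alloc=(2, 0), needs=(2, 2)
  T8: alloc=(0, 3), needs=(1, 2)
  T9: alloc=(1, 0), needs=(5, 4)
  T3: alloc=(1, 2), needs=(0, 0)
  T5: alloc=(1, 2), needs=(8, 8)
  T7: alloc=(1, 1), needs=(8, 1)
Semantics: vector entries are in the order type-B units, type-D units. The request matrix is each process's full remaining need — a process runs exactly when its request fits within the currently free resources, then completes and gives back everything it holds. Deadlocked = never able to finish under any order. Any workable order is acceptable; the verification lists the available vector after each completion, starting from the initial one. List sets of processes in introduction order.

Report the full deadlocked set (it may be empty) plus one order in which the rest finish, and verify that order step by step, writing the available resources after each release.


Deadlocked set: T5 and T7.
Key observation: T3, T2, T9, T8 can finish, but then (7, 7) is all there is, and the blocked group's type-B units demands exceed it.
The rest can finish in the order T3, T2, T9, T8. Step-by-step check:
  pool = (3, 2)
  run T3 (needs (0, 0), free (3, 2)); after release of (1, 2) the pool is (4, 4)
  run T2 (needs (2, 2), free (4, 4)); after release of (2, 0) the pool is (6, 4)
  run T9 (needs (5, 4), free (6, 4)); after release of (1, 0) the pool is (7, 4)
  run T8 (needs (1, 2), free (7, 4)); after release of (0, 3) the pool is (7, 7)
The stuck group stays short no matter what:
  T5 cannot run: need (8, 8) vs free (7, 7) (insufficient type-B units and type-D units)
  T7 cannot run: need (8, 1) vs free (7, 7) (insufficient type-B units)


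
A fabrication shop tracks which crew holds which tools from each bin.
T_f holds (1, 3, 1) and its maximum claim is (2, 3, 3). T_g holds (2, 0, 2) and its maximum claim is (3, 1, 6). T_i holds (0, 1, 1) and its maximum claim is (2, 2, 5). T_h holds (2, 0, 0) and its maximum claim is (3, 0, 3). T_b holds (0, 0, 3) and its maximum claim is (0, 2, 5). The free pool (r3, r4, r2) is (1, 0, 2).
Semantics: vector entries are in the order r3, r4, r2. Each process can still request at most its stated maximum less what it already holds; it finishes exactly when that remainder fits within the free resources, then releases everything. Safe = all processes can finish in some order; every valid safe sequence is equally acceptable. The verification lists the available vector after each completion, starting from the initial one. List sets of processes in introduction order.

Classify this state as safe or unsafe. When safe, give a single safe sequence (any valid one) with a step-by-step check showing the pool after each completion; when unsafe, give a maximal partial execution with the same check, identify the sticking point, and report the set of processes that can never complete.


SAFE — a valid safe sequence is T_f, T_b, T_h, T_g, T_i.
Key observation: the first exact fit in this order is T_f — it needs (1, 0, 2) with (1, 0, 2) free, meeting a requested resource to the last unit.
Verifying each step:
  pool = (1, 0, 2)
  T_f needs (1, 0, 2) <= (1, 0, 2) -> finishes; pool += (1, 3, 1) = (2, 3, 3)
  T_b needs (0, 2, 2) <= (2, 3, 3) -> finishes; pool += (0, 0, 3) = (2, 3, 6)
  T_h needs (1, 0, 3) <= (2, 3, 6) -> finishes; pool += (2, 0, 0) = (4, 3, 6)
  T_g needs (1, 1, 4) <= (4, 3, 6) -> finishes; pool += (2, 0, 2) = (6, 3, 8)
  T_i needs (2, 1, 4) <= (6, 3, 8) -> finishes; pool += (0, 1, 1) = (6, 4, 9)


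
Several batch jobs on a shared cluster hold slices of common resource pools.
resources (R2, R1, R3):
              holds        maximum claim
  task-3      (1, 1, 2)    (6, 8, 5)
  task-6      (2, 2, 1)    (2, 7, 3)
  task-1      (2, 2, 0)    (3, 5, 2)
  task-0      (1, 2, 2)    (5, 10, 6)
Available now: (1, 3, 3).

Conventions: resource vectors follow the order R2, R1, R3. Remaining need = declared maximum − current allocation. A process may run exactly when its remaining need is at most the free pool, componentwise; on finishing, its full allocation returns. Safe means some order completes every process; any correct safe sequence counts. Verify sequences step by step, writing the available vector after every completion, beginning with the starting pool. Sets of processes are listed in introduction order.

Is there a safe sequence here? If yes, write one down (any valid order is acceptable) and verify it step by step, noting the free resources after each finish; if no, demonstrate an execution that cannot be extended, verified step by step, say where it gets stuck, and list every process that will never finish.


SAFE — a valid safe sequence is task-1, task-6, task-3, task-0.
Key observation: the first exact fit in this order is task-1 — it needs (1, 3, 2) with (1, 3, 3) free, meeting a requested resource to the last unit.
Walking it through:
  pool = (1, 3, 3)
  task-1 needs (1, 3, 2) <= (1, 3, 3) -> finishes; pool += (2, 2, 0) = (3, 5, 3)
  task-6 needs (0, 5, 2) <= (3, 5, 3) -> finishes; pool += (2, 2, 1) = (5, 7, 4)
  task-3 needs (5, 7, 3) <= (5, 7, 4) -> finishes; pool += (1, 1, 2) = (6, 8, 6)
  task-0 needs (4, 8, 4) <= (6, 8, 6) -> finishes; pool += (1, 2, 2) = (7, 10, 8)


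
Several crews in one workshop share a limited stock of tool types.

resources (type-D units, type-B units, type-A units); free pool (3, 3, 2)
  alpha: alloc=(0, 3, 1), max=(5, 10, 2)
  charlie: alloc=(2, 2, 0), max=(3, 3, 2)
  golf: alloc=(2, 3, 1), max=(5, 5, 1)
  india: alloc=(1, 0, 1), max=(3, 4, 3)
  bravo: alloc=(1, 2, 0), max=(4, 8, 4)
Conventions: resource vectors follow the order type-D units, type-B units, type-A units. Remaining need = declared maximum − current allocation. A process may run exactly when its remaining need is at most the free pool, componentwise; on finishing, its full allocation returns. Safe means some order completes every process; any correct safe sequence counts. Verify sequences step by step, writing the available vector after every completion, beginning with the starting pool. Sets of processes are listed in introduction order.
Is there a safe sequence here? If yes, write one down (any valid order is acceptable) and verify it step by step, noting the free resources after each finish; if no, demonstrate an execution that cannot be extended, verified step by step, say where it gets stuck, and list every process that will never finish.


SAFE, for example via the order golf, india, bravo, charlie, alpha.
Key observation: at golf the run first touches a limit — (3, 2, 0) against (3, 3, 2), exact on a resource it actually requests.
Walking it through:
  pool = (3, 3, 2)
  golf: need (3, 2, 0) fits (3, 3, 2); releases (2, 3, 1), pool now (5, 6, 3)
  india: need (2, 4, 2) fits (5, 6, 3); releases (1, 0, 1), pool now (6, 6, 4)
  bravo: need (3, 6, 4) fits (6, 6, 4); releases (1, 2, 0), pool now (7, 8, 4)
  charlie: need (1, 1, 2) fits (7, 8, 4); releases (2, 2, 0), pool now (9, 10, 4)
  alpha: need (5, 7, 1) fits (9, 10, 4); releases (0, 3, 1), pool now (9, 13, 5)


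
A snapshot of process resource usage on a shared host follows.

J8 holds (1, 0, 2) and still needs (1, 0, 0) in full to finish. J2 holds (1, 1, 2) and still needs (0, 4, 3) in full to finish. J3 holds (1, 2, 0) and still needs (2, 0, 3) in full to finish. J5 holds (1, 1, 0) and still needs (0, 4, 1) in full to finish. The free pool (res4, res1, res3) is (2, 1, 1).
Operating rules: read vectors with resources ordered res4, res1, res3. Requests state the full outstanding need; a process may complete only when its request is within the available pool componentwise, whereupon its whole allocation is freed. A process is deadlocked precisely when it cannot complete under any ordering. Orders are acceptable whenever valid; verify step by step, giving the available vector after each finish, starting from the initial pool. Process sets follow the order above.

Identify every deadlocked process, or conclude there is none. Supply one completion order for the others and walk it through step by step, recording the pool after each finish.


Deadlocked set: J2 and J5.
Key observation: even finishing J8, J3 leaves just (4, 3, 3) free — too little res1 for any of the remaining processes.
One completion order for the rest: J8, J3. Check, step by step:
  pool = (2, 1, 1)
  J8 needs (1, 0, 0) <= (2, 1, 1) -> finishes; pool += (1, 0, 2) = (3, 1, 3)
  J3 needs (2, 0, 3) <= (3, 1, 3) -> finishes; pool += (1, 2, 0) = (4, 3, 3)
The blocked processes can never fit:
  J2 cannot run: need (0, 4, 3) vs free (4, 3, 3) (insufficient res1)
  J5 cannot run: need (0, 4, 1) vs free (4, 3, 3) (insufficient res1)


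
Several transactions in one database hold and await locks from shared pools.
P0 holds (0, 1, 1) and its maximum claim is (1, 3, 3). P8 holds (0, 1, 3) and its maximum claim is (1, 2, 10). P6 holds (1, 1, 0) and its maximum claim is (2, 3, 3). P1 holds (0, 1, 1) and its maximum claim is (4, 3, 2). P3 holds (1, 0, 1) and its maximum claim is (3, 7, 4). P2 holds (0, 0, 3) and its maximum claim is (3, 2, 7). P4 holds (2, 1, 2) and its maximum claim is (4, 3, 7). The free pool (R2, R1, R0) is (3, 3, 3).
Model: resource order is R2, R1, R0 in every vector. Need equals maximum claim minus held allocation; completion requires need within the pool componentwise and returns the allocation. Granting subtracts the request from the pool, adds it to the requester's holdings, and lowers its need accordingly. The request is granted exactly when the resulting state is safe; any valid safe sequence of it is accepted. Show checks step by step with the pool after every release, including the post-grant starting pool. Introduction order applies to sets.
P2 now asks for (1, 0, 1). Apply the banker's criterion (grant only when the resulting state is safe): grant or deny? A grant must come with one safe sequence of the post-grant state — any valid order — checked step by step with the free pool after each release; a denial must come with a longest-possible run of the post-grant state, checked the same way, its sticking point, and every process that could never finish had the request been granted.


GRANT — the state after the grant stays safe, e.g. via P0, P2, P6, P8, P1, P3, P4.
Key observation: the transfer keeps a workable pool ((2, 3, 2)); P0 starts the safe sequence.
Check on the post-grant state, step by step:
  pool = (2, 3, 2)
  run P0 (needs (1, 2, 2), free (2, 3, 2)); after release of (0, 1, 1) the pool is (2, 4, 3)
  run P2 (needs (2, 2, 3), free (2, 4, 3)); after release of (1, 0, 4) the pool is (3, 4, 7)
  run P6 (needs (1, 2, 3), free (3, 4, 7)); after release of (1, 1, 0) the pool is (4, 5, 7)
  run P8 (needs (1, 1, 7), free (4, 5, 7)); after release of (0, 1, 3) the pool is (4, 6, 10)
  run P1 (needs (4, 2, 1), free (4, 6, 10)); after release of (0, 1, 1) the pool is (4, 7, 11)
  run P3 (needs (2, 7, 3), free (4, 7, 11)); after release of (1, 0, 1) the pool is (5, 7, 12)
  run P4 (needs (2, 2, 5), free (5, 7, 12)); after release of (2, 1, 2) the pool is (7, 8, 14)


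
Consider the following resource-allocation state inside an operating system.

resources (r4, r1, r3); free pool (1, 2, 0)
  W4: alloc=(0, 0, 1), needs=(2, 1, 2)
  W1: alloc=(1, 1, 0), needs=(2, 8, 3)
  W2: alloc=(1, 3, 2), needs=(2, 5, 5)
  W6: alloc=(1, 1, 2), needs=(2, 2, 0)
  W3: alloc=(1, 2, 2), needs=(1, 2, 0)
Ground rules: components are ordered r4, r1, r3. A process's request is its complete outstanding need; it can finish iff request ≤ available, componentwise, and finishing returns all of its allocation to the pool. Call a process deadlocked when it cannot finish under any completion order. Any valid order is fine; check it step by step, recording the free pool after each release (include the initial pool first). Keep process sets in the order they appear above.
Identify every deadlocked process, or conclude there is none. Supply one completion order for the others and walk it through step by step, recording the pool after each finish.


No process is deadlocked.
Key observation: beginning at W3, releases accumulate fast enough that every process eventually fits.
One completion order for the rest: W3, W4, W6, W2, W1. Check, step by step:
  pool = (1, 2, 0)
  W3: need (1, 2, 0) fits (1, 2, 0); releases (1, 2, 2), pool now (2, 4, 2)
  W4: need (2, 1, 2) fits (2, 4, 2); releases (0, 0, 1), pool now (2, 4, 3)
  W6: need (2, 2, 0) fits (2, 4, 3); releases (1, 1, 2), pool now (3, 5, 5)
  W2: need (2, 5, 5) fits (3, 5, 5); releases (1, 3, 2), pool now (4, 8, 7)
  W1: need (2, 8, 3) fits (4, 8, 7); releases (1, 1, 0), pool now (5, 9, 7)


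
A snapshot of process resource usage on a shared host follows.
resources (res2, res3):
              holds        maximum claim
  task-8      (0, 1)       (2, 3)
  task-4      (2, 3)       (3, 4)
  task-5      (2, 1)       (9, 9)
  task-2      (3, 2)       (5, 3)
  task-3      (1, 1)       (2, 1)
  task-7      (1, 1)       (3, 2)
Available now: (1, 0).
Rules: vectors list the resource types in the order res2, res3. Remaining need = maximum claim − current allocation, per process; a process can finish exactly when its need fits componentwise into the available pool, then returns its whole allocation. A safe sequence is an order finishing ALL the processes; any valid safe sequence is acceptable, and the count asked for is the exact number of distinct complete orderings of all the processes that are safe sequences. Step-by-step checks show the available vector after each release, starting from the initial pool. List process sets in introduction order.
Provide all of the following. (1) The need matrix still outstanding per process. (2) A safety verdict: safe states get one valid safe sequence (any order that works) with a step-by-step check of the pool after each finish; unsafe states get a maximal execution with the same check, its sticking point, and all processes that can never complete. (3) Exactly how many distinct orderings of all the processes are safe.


(1) Remaining need (order res2, res3):
  task-8: (2, 2)
  task-4: (1, 1)
  task-5: (7, 8)
  task-2: (2, 1)
  task-3: (1, 0)
  task-7: (2, 1)
(2) SAFE, for example via the order task-3, task-4, task-7, task-2, task-8, task-5.
Key observation: the order's first zero-slack moment is task-3 ((1, 0) needed, (1, 0) free — a requested resource with nothing to spare).
Step-by-step check:
  pool = (1, 0)
  task-3: need (1, 0) fits (1, 0); releases (1, 1), pool now (2, 1)
  task-4: need (1, 1) fits (2, 1); releases (2, 3), pool now (4, 4)
  task-7: need (2, 1) fits (4, 4); releases (1, 1), pool now (5, 5)
  task-2: need (2, 1) fits (5, 5); releases (3, 2), pool now (8, 7)
  task-8: need (2, 2) fits (8, 7); releases (0, 1), pool now (8, 8)
  task-5: need (7, 8) fits (8, 8); releases (2, 1), pool now (10, 9)
(3) Exactly 18 of the possible complete orderings are safe sequences.


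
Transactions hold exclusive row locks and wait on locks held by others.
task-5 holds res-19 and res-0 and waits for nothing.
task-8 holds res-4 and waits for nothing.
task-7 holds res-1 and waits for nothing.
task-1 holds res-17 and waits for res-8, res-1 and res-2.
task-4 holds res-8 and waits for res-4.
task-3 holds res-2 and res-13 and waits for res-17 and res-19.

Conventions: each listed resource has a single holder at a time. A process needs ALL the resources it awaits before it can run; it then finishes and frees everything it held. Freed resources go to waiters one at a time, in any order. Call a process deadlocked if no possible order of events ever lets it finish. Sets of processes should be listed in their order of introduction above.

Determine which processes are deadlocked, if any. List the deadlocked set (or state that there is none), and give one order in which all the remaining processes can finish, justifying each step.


Deadlocked: task-1 and task-3.
Key observation: along task-1 -> task-3 -> task-1, each member waits on what the next one holds — a deadlock; no other process is dragged down with it.
A valid finishing order for the others: task-5, task-7, task-8, task-4.
Verifying each step:
  run task-5 (it waits on nothing); releases res-19 and res-0
  run task-7 (it waits on nothing); releases res-1
  run task-8 (it waits on nothing); releases res-4
  run task-4 (all its waits — res-4 — are resolved); releases res-8


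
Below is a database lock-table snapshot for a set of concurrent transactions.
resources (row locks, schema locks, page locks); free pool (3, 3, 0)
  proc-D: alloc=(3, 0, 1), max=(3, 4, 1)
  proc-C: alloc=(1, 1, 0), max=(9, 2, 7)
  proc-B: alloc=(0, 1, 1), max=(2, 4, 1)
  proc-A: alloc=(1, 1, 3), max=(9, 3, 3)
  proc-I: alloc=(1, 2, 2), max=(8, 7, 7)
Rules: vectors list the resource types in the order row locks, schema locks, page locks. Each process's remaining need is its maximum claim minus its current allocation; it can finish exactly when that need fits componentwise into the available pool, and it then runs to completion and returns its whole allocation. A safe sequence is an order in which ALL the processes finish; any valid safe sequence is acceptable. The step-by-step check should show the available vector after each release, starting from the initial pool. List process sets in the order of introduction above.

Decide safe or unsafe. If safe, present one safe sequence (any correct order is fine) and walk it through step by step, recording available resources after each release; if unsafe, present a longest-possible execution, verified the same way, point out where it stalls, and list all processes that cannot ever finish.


UNSAFE.
Key observation: after proc-B, proc-D complete, (6, 4, 2) is the best the pool ever gets, yet each leftover process wants more row locks.
A maximal execution: proc-B, proc-D — then nothing else fits. Verifying each step:
  pool = (3, 3, 0)
  run proc-B (needs (2, 3, 0), free (3, 3, 0)); after release of (0, 1, 1) the pool is (3, 4, 1)
  run proc-D (needs (0, 4, 0), free (3, 4, 1)); after release of (3, 0, 1) the pool is (6, 4, 2)
  blocked: proc-C wants (8, 1, 7), pool (6, 4, 2) — not enough row locks and page locks
  blocked: proc-A wants (8, 2, 0), pool (6, 4, 2) — not enough row locks
  blocked: proc-I wants (7, 5, 5), pool (6, 4, 2) — not enough row locks, schema locks and page locks
Permanently blocked: proc-C, proc-A and proc-I.


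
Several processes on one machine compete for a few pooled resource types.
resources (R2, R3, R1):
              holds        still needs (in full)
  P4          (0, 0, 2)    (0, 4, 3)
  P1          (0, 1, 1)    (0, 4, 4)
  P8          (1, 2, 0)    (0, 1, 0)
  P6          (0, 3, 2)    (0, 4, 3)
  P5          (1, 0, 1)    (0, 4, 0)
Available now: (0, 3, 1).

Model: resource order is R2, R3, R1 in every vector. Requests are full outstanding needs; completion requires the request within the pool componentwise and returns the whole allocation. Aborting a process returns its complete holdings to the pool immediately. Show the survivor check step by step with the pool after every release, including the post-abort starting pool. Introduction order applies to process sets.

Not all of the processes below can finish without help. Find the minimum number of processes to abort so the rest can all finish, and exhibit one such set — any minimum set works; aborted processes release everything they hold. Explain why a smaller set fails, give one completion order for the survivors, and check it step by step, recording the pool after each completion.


The answer: abort P1.
Key observation: P6 could never have finished before the abort; with (0, 1, 1) returned by P1, it fits at step 2.
Minimality: the empty abort set fails — the state is deadlocked as it stands.
The survivors complete as P5, P6, P4, P8. Step-by-step check (starting from the post-abort pool):
  pool = (0, 4, 2)
  run P5 (needs (0, 4, 0), free (0, 4, 2)); after release of (1, 0, 1) the pool is (1, 4, 3)
  run P6 (needs (0, 4, 3), free (1, 4, 3)); after release of (0, 3, 2) the pool is (1, 7, 5)
  run P4 (needs (0, 4, 3), free (1, 7, 5)); after release of (0, 0, 2) the pool is (1, 7, 7)
  run P8 (needs (0, 1, 0), free (1, 7, 7)); after release of (1, 2, 0) the pool is (2, 9, 7)


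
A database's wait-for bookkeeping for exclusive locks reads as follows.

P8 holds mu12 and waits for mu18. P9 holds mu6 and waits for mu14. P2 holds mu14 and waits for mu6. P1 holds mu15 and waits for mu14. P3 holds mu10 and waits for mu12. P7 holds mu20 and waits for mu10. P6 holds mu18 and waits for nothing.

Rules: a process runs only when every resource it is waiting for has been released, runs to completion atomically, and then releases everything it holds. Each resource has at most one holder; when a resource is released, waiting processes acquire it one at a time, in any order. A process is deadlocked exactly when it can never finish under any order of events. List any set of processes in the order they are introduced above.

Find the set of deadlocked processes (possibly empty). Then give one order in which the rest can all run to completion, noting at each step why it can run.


Deadlocked: P9, P2 and P1.
Key observation: nobody on the ring P9 -> P2 -> P9 can start until another member finishes, which never happens; P1 waits into the deadlock from upstream.
One completion order for the rest: P6, P8, P3, P7.
Verifying each step:
  run P6 (it waits on nothing); releases mu18
  P8: everything it awaited (mu18) is free; runs, freeing mu12
  P3: everything it awaited (mu12) is free; runs, freeing mu10
  P7: everything it awaited (mu10) is free; runs, freeing mu20


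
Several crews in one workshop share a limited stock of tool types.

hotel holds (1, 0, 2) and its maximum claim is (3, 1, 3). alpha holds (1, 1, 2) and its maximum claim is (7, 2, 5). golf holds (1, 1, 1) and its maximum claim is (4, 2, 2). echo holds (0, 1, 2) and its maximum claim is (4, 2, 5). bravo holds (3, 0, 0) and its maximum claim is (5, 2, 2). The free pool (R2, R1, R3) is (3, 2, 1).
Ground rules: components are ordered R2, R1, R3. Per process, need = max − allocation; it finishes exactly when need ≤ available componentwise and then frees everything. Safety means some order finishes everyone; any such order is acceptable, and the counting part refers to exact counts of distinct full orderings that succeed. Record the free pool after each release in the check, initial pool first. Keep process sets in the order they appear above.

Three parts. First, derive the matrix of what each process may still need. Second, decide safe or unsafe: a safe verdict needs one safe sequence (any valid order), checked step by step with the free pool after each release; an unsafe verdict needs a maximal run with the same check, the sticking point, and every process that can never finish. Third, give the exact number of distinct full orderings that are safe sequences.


(1) Outstanding need per process (order R2, R1, R3):
  hotel: (2, 1, 1)
  alpha: (6, 1, 3)
  golf: (3, 1, 1)
  echo: (4, 1, 3)
  bravo: (2, 2, 2)
(2) SAFE, for example via the order hotel, bravo, golf, echo, alpha.
Key observation: the order's first zero-slack moment is hotel ((2, 1, 1) needed, (3, 2, 1) free — a requested resource with nothing to spare).
Walking it through:
  pool = (3, 2, 1)
  run hotel (needs (2, 1, 1), free (3, 2, 1)); after release of (1, 0, 2) the pool is (4, 2, 3)
  run bravo (needs (2, 2, 2), free (4, 2, 3)); after release of (3, 0, 0) the pool is (7, 2, 3)
  run golf (needs (3, 1, 1), free (7, 2, 3)); after release of (1, 1, 1) the pool is (8, 3, 4)
  run echo (needs (4, 1, 3), free (8, 3, 4)); after release of (0, 1, 2) the pool is (8, 4, 6)
  run alpha (needs (6, 1, 3), free (8, 4, 6)); after release of (1, 1, 2) the pool is (9, 5, 8)
(3) The exact count: 17 of the possible complete orderings are safe sequences.


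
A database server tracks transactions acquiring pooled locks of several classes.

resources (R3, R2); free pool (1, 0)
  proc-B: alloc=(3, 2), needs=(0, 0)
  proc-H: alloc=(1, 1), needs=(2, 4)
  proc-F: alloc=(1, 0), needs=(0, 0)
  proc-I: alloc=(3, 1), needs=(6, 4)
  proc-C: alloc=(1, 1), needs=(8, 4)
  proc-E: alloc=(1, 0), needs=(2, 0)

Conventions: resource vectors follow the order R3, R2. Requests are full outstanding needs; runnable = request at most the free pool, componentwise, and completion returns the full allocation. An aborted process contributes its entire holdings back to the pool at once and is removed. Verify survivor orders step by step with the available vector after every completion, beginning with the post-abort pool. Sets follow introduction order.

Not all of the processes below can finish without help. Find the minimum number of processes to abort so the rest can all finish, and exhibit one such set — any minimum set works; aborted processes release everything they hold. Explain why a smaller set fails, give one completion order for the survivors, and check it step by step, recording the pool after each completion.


Abort proc-H and proc-I.
Key observation: the returned (4, 2) from proc-H and proc-I is what brings proc-C — unrunnable before, under any order — into play at step 4.
Minimality, checking each single-abort alternative: proc-B alone leaves proc-H blocked (short on R2); proc-H alone leaves proc-I blocked (short on R2); proc-F alone leaves proc-H blocked (short on R2); proc-I alone leaves proc-H blocked (short on R2); proc-C alone leaves proc-H blocked (short on R2); proc-E alone leaves proc-H blocked (short on R2).
The survivors complete as proc-E, proc-B, proc-F, proc-C. Step-by-step check (starting from the post-abort pool):
  pool = (5, 2)
  run proc-E (needs (2, 0), free (5, 2)); after release of (1, 0) the pool is (6, 2)
  run proc-B (needs (0, 0), free (6, 2)); after release of (3, 2) the pool is (9, 4)
  run proc-F (needs (0, 0), free (9, 4)); after release of (1, 0) the pool is (10, 4)
  run proc-C (needs (8, 4), free (10, 4)); after release of (1, 1) the pool is (11, 5)


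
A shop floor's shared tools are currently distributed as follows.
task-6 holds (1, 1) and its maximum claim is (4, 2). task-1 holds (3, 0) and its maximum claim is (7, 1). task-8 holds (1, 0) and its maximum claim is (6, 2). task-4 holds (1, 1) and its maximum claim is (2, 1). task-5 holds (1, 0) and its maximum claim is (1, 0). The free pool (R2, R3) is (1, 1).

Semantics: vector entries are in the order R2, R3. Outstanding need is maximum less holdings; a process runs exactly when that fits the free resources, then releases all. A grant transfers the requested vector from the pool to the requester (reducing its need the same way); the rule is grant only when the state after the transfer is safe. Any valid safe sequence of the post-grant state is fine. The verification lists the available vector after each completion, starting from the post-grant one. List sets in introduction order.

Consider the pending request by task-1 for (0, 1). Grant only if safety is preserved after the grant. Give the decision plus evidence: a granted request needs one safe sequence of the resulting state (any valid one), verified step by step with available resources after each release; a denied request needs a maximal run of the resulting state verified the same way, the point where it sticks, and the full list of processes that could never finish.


GRANT — the state after the grant stays safe, e.g. via task-4, task-5, task-6, task-1, task-8.
Key observation: with (1, 0) left after the transfer, task-4 can run at once — the state stays safe.
Verifying the post-grant state step by step:
  pool = (1, 0)
  run task-4 (needs (1, 0), free (1, 0)); after release of (1, 1) the pool is (2, 1)
  run task-5 (needs (0, 0), free (2, 1)); after release of (1, 0) the pool is (3, 1)
  run task-6 (needs (3, 1), free (3, 1)); after release of (1, 1) the pool is (4, 2)
  run task-1 (needs (4, 0), free (4, 2)); after release of (3, 1) the pool is (7, 3)
  run task-8 (needs (5, 2), free (7, 3)); after release of (1, 0) the pool is (8, 3)


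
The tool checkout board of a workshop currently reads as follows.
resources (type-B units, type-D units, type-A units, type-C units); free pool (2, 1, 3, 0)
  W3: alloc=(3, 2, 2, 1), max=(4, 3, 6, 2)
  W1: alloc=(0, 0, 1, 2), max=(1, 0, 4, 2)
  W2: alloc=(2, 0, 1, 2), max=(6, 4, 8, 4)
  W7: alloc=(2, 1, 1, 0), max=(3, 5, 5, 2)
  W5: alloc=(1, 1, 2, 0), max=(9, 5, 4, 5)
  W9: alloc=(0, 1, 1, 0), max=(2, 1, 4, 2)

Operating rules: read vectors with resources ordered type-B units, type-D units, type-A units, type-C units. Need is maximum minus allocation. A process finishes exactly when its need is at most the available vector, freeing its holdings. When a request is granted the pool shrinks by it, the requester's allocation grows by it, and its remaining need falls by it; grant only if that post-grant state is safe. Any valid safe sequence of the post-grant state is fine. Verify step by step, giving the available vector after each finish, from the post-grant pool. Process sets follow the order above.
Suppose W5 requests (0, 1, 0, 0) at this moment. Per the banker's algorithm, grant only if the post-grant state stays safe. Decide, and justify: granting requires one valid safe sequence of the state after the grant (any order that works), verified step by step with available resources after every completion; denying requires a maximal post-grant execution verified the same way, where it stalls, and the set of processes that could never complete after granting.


DENY — the pretend-granted state is unsafe.
Key observation: after W1, W9, W3 the pool peaks at (5, 3, 7, 3), and each blocked process is short somewhere: W2 on type-D units; W7 on type-D units; W5 on type-B units, type-C units.
On the post-grant state, W1, W9, W3 is a maximal run — nothing extends it. Verifying each step:
  pool = (2, 0, 3, 0)
  run W1 (needs (1, 0, 3, 0), free (2, 0, 3, 0)); after release of (0, 0, 1, 2) the pool is (2, 0, 4, 2)
  run W9 (needs (2, 0, 3, 2), free (2, 0, 4, 2)); after release of (0, 1, 1, 0) the pool is (2, 1, 5, 2)
  run W3 (needs (1, 1, 4, 1), free (2, 1, 5, 2)); after release of (3, 2, 2, 1) the pool is (5, 3, 7, 3)
  W2 still needs (4, 4, 7, 2) but only (5, 3, 7, 3) is free — short on type-D units
  W7 still needs (1, 4, 4, 2) but only (5, 3, 7, 3) is free — short on type-D units
  W5 still needs (8, 3, 2, 5) but only (5, 3, 7, 3) is free — short on type-B units and type-C units
Had the request been granted, W2, W7 and W5 could never finish.
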